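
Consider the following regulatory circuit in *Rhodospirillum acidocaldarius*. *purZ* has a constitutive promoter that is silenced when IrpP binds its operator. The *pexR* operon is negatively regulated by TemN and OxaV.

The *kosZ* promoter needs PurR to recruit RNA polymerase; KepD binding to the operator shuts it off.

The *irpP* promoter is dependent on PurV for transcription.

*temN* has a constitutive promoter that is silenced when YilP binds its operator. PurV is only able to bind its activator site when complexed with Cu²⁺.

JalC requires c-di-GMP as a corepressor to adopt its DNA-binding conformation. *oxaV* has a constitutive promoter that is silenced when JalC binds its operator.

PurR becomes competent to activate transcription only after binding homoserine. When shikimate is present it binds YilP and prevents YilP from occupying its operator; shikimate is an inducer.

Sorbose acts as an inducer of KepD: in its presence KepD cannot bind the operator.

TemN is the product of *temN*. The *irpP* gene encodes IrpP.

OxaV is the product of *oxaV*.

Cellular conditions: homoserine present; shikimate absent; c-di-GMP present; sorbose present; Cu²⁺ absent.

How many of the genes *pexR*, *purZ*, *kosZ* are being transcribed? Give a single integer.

Shikimate is absent, so YilP is active.
With repressor YilP bound, *temN* is not transcribed.
So TemN is not produced.
c-di-GMP is present, so JalC is active.
With repressor JalC bound, *oxaV* is not transcribed.
So OxaV is not produced.
With no repressor bound, *pexR* is transcribed.
→ *pexR* is ON.
Cu²⁺ is absent, so PurV is inactive.
Required activator PurV is absent, so *irpP* is not transcribed.
So IrpP is not produced.
With no repressor bound, *purZ* is transcribed.
→ *purZ* is ON.
Sorbose is present, so KepD is inactive.
Homoserine is present, so PurR is active.
No repressor is bound and PurR is active, so *kosZ* is transcribed.
→ *kosZ* is ON.
3 of the 3 genes are transcribed.

3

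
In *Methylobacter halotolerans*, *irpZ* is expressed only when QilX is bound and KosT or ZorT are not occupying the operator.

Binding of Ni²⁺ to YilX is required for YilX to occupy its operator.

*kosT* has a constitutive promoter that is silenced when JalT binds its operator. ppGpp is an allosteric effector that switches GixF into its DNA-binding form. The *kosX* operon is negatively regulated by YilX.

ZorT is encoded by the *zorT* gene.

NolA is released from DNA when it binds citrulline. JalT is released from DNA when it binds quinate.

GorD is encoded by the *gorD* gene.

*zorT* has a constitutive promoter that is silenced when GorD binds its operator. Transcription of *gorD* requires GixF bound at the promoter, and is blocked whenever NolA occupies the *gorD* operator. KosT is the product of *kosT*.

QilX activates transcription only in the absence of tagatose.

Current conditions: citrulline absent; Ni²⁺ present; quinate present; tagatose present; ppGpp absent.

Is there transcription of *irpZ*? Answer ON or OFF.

Quinate is present, so JalT is inactive.
With no repressor bound, *kosT* is transcribed.
So KosT is produced and active.
Citrulline is absent, so NolA is active.
ppGpp is absent, so GixF is inactive.
With repressor NolA bound, *gorD* is not transcribed.
So GorD is not produced.
With no repressor bound, *zorT* is transcribed.
So ZorT is produced and active.
Tagatose is present, so QilX is inactive.
With repressor KosT bound, *irpZ* is not transcribed.

OFF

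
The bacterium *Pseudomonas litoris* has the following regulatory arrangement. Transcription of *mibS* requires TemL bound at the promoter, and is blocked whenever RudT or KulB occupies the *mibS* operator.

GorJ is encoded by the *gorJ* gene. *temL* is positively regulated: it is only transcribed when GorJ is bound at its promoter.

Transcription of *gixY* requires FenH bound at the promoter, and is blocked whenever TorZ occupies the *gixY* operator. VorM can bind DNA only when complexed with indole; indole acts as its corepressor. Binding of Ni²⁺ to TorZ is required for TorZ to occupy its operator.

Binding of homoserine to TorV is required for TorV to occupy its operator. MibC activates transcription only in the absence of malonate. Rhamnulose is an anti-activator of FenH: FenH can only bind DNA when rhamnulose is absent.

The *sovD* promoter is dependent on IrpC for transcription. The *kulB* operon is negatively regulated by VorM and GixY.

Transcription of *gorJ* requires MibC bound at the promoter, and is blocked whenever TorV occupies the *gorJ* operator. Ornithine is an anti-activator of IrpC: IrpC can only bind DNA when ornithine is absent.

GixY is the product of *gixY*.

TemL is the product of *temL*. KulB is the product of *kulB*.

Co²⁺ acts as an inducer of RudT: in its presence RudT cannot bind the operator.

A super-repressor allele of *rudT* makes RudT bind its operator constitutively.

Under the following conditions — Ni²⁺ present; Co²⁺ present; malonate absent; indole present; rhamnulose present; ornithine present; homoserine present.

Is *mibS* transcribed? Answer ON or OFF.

OFF

RudT is constitutively active in this strain.
Homoserine is present, so TorV is active.
Malonate is absent, so MibC is active.
With repressor TorV bound, *gorJ* is not transcribed.
So GorJ is not produced.
Required activator GorJ is absent, so *temL* is not transcribed.
So TemL is not produced.
Indole is present, so VorM is active.
Rhamnulose is present, so FenH is inactive.
Ni²⁺ is present, so TorZ is active.
With repressor TorZ bound, *gixY* is not transcribed.
So GixY is not produced.
With repressor VorM bound, *kulB* is not transcribed.
So KulB is not produced.
With repressor RudT bound, *mibS* is not transcribed.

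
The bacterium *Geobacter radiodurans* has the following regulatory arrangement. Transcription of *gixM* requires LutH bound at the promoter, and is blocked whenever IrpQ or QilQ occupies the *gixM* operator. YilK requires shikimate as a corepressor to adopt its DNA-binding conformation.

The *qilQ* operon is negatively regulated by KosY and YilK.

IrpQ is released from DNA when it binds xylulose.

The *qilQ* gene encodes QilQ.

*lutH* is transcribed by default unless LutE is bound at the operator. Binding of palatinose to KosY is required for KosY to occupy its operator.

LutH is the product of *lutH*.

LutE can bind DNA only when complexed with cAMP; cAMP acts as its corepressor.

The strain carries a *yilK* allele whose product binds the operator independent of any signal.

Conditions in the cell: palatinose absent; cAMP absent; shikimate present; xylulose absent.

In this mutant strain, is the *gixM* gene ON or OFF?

OFF

Xylulose is absent, so IrpQ is active.
cAMP is absent, so LutE is inactive.
With no repressor bound, *lutH* is transcribed.
So LutH is produced and active.
Palatinose is absent, so KosY is inactive.
YilK is constitutively active in this strain.
With repressor YilK bound, *qilQ* is not transcribed.
So QilQ is not produced.
With repressor IrpQ bound, *gixM* is not transcribed.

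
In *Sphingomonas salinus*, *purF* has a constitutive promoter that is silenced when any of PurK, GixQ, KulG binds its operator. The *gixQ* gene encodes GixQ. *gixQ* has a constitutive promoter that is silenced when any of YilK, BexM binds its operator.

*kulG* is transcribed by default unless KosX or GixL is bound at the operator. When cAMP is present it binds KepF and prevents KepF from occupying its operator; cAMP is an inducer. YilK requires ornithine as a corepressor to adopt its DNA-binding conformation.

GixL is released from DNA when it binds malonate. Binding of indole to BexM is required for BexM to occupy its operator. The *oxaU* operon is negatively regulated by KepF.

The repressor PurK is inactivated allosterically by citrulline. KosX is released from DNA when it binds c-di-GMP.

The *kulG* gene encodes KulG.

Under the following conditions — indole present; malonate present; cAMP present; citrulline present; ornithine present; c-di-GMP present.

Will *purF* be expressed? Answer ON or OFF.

OFF

Citrulline is present, so PurK is inactive.
Ornithine is present, so YilK is active.
Indole is present, so BexM is active.
With repressor YilK bound, *gixQ* is not transcribed.
So GixQ is not produced.
c-di-GMP is present, so KosX is inactive.
Malonate is present, so GixL is inactive.
With no repressor bound, *kulG* is transcribed.
So KulG is produced and active.
With repressor KulG bound, *purF* is not transcribed.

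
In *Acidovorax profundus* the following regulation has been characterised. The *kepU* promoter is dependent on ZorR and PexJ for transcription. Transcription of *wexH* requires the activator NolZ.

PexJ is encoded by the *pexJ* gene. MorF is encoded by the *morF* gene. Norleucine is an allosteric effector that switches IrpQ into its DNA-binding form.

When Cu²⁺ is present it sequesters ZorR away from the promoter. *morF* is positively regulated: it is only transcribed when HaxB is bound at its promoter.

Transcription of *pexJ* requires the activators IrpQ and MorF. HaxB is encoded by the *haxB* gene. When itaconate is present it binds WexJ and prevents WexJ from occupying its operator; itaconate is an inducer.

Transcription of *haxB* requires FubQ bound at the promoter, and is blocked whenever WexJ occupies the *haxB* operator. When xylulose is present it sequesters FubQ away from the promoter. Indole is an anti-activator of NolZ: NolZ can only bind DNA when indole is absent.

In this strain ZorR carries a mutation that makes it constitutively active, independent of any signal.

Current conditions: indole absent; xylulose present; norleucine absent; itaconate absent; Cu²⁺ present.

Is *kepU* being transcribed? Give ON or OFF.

OFF

ZorR is constitutively active in this strain.
Norleucine is absent, so IrpQ is inactive.
Xylulose is present, so FubQ is inactive.
Itaconate is absent, so WexJ is active.
With repressor WexJ bound, *haxB* is not transcribed.
So HaxB is not produced.
Required activator HaxB is absent, so *morF* is not transcribed.
So MorF is not produced.
Required activator IrpQ is absent, so *pexJ* is not transcribed.
So PexJ is not produced.
Required activator PexJ is absent, so *kepU* is not transcribed.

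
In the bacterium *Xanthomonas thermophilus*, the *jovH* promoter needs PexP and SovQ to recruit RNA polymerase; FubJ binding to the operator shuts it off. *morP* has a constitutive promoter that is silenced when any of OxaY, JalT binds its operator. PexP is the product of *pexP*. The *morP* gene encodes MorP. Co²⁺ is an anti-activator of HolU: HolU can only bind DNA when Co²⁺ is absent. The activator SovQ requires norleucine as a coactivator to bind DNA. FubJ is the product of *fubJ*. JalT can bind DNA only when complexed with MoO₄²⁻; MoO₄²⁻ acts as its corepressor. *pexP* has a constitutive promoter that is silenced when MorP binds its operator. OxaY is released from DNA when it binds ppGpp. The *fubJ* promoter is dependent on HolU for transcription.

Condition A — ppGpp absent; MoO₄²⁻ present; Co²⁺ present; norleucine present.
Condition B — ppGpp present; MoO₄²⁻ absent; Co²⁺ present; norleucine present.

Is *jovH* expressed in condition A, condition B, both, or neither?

Condition A:
ppGpp is absent, so OxaY is active.
MoO₄²⁻ is present, so JalT is active.
With repressor OxaY bound, *morP* is not transcribed.
So MorP is not produced.
With no repressor bound, *pexP* is transcribed.
So PexP is produced and active.
Co²⁺ is present, so HolU is inactive.
Required activator HolU is absent, so *fubJ* is not transcribed.
So FubJ is not produced.
Norleucine is present, so SovQ is active.
No repressor is bound and PexP and SovQ are active, so *jovH* is transcribed.
→ *jovH* is ON in A.
Condition B:
ppGpp is present, so OxaY is inactive.
MoO₄²⁻ is absent, so JalT is inactive.
With no repressor bound, *morP* is transcribed.
So MorP is produced and active.
With repressor MorP bound, *pexP* is not transcribed.
So PexP is not produced.
Co²⁺ is present, so HolU is inactive.
Required activator HolU is absent, so *fubJ* is not transcribed.
So FubJ is not produced.
Norleucine is present, so SovQ is active.
Required activator PexP is absent, so *jovH* is not transcribed.
→ *jovH* is OFF in B.

A only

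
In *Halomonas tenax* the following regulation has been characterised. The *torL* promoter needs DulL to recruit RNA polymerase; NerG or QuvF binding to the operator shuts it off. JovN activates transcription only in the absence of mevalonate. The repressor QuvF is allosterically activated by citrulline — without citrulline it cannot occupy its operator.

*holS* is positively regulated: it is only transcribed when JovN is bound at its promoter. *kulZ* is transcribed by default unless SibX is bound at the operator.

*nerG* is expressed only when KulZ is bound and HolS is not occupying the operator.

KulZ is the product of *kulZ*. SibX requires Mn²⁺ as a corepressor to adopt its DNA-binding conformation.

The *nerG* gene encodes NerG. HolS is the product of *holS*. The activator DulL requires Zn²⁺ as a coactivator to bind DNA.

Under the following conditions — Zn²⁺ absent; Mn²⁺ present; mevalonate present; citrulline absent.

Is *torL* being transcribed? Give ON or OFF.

Mn²⁺ is present, so SibX is active.
With repressor SibX bound, *kulZ* is not transcribed.
So KulZ is not produced.
Mevalonate is present, so JovN is inactive.
Required activator JovN is absent, so *holS* is not transcribed.
So HolS is not produced.
Required activator KulZ is absent, so *nerG* is not transcribed.
So NerG is not produced.
Zn²⁺ is absent, so DulL is inactive.
Citrulline is absent, so QuvF is inactive.
Required activator DulL is absent, so *torL* is not transcribed.

OFF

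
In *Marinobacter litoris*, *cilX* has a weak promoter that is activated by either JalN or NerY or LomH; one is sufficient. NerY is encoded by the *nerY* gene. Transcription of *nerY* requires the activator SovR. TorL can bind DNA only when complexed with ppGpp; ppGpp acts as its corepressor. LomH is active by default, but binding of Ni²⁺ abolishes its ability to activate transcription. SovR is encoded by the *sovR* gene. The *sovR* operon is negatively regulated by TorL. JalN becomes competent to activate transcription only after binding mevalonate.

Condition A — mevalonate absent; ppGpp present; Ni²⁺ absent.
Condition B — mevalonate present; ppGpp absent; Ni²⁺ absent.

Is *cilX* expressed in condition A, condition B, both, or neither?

both

Condition A:
Mevalonate is absent, so JalN is inactive.
ppGpp is present, so TorL is active.
With repressor TorL bound, *sovR* is not transcribed.
So SovR is not produced.
Required activator SovR is absent, so *nerY* is not transcribed.
So NerY is not produced.
Ni²⁺ is absent, so LomH is active.
Activator LomH is present, so *cilX* is transcribed.
→ *cilX* is ON in A.
Condition B:
Mevalonate is present, so JalN is active.
ppGpp is absent, so TorL is inactive.
With no repressor bound, *sovR* is transcribed.
So SovR is produced and active.
No repressor is bound and SovR is active, so *nerY* is transcribed.
So NerY is produced and active.
Ni²⁺ is absent, so LomH is active.
Activator JalN is present, so *cilX* is transcribed.
→ *cilX* is ON in B.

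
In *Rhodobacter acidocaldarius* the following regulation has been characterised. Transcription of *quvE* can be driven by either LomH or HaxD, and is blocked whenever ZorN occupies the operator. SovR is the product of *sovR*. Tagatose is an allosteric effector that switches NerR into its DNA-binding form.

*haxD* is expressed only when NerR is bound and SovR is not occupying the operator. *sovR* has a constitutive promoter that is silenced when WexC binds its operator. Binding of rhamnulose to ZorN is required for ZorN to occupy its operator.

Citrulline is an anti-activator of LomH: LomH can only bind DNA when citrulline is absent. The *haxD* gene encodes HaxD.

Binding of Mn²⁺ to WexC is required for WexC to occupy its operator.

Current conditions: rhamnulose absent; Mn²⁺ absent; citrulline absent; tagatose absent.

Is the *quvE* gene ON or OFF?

Citrulline is absent, so LomH is active.
Rhamnulose is absent, so ZorN is inactive.
Tagatose is absent, so NerR is inactive.
Mn²⁺ is absent, so WexC is inactive.
With no repressor bound, *sovR* is transcribed.
So SovR is produced and active.
With repressor SovR bound, *haxD* is not transcribed.
So HaxD is not produced.
Activator LomH is present, so *quvE* is transcribed.

ON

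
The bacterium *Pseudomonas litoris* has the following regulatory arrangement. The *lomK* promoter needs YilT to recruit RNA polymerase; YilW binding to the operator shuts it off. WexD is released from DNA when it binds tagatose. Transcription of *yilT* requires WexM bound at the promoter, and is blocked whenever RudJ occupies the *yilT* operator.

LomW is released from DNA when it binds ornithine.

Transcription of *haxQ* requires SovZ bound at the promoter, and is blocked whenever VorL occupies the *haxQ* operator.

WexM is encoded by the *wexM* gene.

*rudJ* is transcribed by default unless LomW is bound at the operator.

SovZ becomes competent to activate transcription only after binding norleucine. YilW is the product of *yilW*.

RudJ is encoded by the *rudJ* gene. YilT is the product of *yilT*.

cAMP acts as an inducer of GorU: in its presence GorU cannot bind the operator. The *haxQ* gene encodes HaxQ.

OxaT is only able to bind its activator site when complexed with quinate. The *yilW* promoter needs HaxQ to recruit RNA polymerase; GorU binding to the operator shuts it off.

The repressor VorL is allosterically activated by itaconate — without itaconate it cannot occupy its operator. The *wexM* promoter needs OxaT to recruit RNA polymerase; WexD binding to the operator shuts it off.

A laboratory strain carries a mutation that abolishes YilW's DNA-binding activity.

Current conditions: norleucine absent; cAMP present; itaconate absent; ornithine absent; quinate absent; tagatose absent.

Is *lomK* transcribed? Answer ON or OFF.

OFF

YilW is non-functional in this strain, so it has no effect.
Ornithine is absent, so LomW is active.
With repressor LomW bound, *rudJ* is not transcribed.
So RudJ is not produced.
Tagatose is absent, so WexD is active.
Quinate is absent, so OxaT is inactive.
With repressor WexD bound, *wexM* is not transcribed.
So WexM is not produced.
Required activator WexM is absent, so *yilT* is not transcribed.
So YilT is not produced.
Required activator YilT is absent, so *lomK* is not transcribed.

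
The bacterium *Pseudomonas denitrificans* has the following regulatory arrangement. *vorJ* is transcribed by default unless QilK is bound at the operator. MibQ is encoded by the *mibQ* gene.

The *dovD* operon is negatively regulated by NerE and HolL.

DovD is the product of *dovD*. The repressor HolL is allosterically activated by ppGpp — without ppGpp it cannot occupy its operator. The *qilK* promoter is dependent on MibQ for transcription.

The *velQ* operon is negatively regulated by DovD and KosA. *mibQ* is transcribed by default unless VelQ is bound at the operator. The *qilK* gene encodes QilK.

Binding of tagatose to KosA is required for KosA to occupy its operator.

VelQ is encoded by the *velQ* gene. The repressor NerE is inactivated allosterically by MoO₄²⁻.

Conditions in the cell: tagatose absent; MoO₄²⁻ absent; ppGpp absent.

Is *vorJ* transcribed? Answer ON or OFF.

ON

MoO₄²⁻ is absent, so NerE is active.
ppGpp is absent, so HolL is inactive.
With repressor NerE bound, *dovD* is not transcribed.
So DovD is not produced.
Tagatose is absent, so KosA is inactive.
With no repressor bound, *velQ* is transcribed.
So VelQ is produced and active.
With repressor VelQ bound, *mibQ* is not transcribed.
So MibQ is not produced.
Required activator MibQ is absent, so *qilK* is not transcribed.
So QilK is not produced.
With no repressor bound, *vorJ* is transcribed.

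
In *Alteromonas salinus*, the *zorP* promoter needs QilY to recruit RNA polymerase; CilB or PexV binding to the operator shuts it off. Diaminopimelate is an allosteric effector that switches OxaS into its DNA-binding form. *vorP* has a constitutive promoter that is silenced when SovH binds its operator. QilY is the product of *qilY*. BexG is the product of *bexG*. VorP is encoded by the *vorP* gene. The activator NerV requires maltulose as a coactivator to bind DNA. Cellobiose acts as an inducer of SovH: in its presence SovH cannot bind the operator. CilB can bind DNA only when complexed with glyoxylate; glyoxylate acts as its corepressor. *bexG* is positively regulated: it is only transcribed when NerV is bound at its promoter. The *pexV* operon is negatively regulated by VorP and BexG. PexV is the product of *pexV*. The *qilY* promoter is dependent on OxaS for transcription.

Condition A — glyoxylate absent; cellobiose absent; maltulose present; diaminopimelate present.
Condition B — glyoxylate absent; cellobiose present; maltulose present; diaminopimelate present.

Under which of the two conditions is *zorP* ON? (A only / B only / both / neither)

Condition A:
Glyoxylate is absent, so CilB is inactive.
Cellobiose is absent, so SovH is active.
With repressor SovH bound, *vorP* is not transcribed.
So VorP is not produced.
Maltulose is present, so NerV is active.
No repressor is bound and NerV is active, so *bexG* is transcribed.
So BexG is produced and active.
With repressor BexG bound, *pexV* is not transcribed.
So PexV is not produced.
Diaminopimelate is present, so OxaS is active.
No repressor is bound and OxaS is active, so *qilY* is transcribed.
So QilY is produced and active.
No repressor is bound and QilY is active, so *zorP* is transcribed.
→ *zorP* is ON in A.
Condition B:
Glyoxylate is absent, so CilB is inactive.
Cellobiose is present, so SovH is inactive.
With no repressor bound, *vorP* is transcribed.
So VorP is produced and active.
Maltulose is present, so NerV is active.
No repressor is bound and NerV is active, so *bexG* is transcribed.
So BexG is produced and active.
With repressor VorP bound, *pexV* is not transcribed.
So PexV is not produced.
Diaminopimelate is present, so OxaS is active.
No repressor is bound and OxaS is active, so *qilY* is transcribed.
So QilY is produced and active.
No repressor is bound and QilY is active, so *zorP* is transcribed.
→ *zorP* is ON in B.

both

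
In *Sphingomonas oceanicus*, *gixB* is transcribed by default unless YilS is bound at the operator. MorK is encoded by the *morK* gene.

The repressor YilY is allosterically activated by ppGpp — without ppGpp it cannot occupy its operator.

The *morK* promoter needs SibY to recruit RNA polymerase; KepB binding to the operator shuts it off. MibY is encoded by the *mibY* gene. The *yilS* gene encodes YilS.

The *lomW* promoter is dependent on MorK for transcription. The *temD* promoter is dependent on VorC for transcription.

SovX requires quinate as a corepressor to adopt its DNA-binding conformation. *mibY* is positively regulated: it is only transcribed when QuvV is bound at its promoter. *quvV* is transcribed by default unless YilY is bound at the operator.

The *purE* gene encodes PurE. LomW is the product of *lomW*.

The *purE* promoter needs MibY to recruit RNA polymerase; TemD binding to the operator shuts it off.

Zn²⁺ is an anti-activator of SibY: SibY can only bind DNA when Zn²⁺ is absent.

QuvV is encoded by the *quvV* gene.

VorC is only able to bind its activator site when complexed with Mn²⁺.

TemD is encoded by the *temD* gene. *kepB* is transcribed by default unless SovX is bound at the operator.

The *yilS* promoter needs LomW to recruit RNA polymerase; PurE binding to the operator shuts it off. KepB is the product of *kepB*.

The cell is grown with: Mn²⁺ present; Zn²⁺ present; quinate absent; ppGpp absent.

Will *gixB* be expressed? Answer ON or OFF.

ppGpp is absent, so YilY is inactive.
With no repressor bound, *quvV* is transcribed.
So QuvV is produced and active.
No repressor is bound and QuvV is active, so *mibY* is transcribed.
So MibY is produced and active.
Mn²⁺ is present, so VorC is active.
No repressor is bound and VorC is active, so *temD* is transcribed.
So TemD is produced and active.
With repressor TemD bound, *purE* is not transcribed.
So PurE is not produced.
Quinate is absent, so SovX is inactive.
With no repressor bound, *kepB* is transcribed.
So KepB is produced and active.
Zn²⁺ is present, so SibY is inactive.
With repressor KepB bound, *morK* is not transcribed.
So MorK is not produced.
Required activator MorK is absent, so *lomW* is not transcribed.
So LomW is not produced.
Required activator LomW is absent, so *yilS* is not transcribed.
So YilS is not produced.
With no repressor bound, *gixB* is transcribed.

ON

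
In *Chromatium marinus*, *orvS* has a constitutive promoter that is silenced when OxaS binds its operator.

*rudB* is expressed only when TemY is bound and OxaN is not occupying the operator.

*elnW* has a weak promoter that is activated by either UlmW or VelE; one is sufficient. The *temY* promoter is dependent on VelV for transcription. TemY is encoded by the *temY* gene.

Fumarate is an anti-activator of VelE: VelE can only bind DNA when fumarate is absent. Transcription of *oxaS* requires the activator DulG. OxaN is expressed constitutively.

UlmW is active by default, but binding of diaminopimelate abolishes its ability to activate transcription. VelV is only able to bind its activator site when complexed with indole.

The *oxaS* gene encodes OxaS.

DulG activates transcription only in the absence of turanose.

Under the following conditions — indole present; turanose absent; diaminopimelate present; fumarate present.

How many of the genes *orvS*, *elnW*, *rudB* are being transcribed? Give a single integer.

Turanose is absent, so DulG is active.
No repressor is bound and DulG is active, so *oxaS* is transcribed.
So OxaS is produced and active.
With repressor OxaS bound, *orvS* is not transcribed.
→ *orvS* is OFF.
Diaminopimelate is present, so UlmW is inactive.
Fumarate is present, so VelE is inactive.
No activator is available at the *elnW* promoter, so *elnW* is not transcribed.
→ *elnW* is OFF.
Indole is present, so VelV is active.
No repressor is bound and VelV is active, so *temY* is transcribed.
So TemY is produced and active.
OxaN is produced constitutively and is active.
With repressor OxaN bound, *rudB* is not transcribed.
→ *rudB* is OFF.
0 of the 3 genes are transcribed.

0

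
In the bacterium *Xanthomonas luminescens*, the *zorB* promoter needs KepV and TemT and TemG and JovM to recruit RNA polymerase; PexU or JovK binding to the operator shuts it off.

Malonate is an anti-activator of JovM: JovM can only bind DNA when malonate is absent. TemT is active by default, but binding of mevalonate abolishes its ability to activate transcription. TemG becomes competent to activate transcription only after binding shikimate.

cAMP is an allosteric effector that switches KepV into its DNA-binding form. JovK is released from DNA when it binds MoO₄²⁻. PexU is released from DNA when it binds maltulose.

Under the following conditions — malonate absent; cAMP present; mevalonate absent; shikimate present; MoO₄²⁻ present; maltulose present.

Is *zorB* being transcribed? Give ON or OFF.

ON

cAMP is present, so KepV is active.
Mevalonate is absent, so TemT is active.
Shikimate is present, so TemG is active.
Maltulose is present, so PexU is inactive.
Malonate is absent, so JovM is active.
MoO₄²⁻ is present, so JovK is inactive.
No repressor is bound and KepV and TemT and TemG and JovM are active, so *zorB* is transcribed.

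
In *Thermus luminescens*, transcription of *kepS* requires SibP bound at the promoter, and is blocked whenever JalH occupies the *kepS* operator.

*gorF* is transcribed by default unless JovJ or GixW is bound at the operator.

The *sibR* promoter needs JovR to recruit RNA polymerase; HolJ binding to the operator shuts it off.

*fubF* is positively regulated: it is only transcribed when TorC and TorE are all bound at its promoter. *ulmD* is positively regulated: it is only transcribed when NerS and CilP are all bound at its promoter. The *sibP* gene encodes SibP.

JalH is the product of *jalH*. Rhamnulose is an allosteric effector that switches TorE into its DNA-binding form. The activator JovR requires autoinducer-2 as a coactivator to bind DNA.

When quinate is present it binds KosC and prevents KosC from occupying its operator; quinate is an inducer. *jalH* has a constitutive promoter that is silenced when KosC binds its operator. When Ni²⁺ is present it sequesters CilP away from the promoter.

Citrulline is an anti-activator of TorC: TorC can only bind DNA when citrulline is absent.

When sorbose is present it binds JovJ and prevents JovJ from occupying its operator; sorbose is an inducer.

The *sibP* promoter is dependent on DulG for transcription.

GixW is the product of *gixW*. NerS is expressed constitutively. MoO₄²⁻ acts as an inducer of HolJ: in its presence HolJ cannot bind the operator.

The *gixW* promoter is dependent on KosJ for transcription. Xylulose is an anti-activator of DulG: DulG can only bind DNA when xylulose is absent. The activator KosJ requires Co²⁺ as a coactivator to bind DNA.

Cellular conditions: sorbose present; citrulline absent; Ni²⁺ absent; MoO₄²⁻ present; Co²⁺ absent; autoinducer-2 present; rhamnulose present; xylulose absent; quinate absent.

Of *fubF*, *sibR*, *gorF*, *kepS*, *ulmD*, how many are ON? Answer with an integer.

Citrulline is absent, so TorC is active.
Rhamnulose is present, so TorE is active.
No repressor is bound and TorC and TorE are active, so *fubF* is transcribed.
→ *fubF* is ON.
Autoinducer-2 is present, so JovR is active.
MoO₄²⁻ is present, so HolJ is inactive.
No repressor is bound and JovR is active, so *sibR* is transcribed.
→ *sibR* is ON.
Sorbose is present, so JovJ is inactive.
Co²⁺ is absent, so KosJ is inactive.
Required activator KosJ is absent, so *gixW* is not transcribed.
So GixW is not produced.
With no repressor bound, *gorF* is transcribed.
→ *gorF* is ON.
Quinate is absent, so KosC is active.
With repressor KosC bound, *jalH* is not transcribed.
So JalH is not produced.
Xylulose is absent, so DulG is active.
No repressor is bound and DulG is active, so *sibP* is transcribed.
So SibP is produced and active.
No repressor is bound and SibP is active, so *kepS* is transcribed.
→ *kepS* is ON.
NerS is produced constitutively and is active.
Ni²⁺ is absent, so CilP is active.
No repressor is bound and NerS and CilP are active, so *ulmD* is transcribed.
→ *ulmD* is ON.
5 of the 5 genes are transcribed.

5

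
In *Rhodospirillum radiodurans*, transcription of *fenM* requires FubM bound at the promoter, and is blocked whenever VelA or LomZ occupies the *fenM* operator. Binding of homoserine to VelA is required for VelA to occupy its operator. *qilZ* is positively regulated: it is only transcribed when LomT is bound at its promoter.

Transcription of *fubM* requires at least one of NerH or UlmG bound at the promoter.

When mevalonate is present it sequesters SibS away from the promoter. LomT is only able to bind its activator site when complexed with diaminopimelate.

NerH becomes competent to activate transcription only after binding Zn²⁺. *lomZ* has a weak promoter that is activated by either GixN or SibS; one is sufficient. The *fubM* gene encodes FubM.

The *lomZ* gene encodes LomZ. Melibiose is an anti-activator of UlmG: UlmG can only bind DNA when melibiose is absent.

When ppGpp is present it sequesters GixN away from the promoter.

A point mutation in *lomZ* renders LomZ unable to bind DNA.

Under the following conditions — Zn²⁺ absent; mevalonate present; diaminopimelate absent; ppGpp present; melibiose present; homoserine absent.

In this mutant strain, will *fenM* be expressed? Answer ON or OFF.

OFF

Homoserine is absent, so VelA is inactive.
LomZ is non-functional in this strain, so it has no effect.
Zn²⁺ is absent, so NerH is inactive.
Melibiose is present, so UlmG is inactive.
No activator is available at the *fubM* promoter, so *fubM* is not transcribed.
So FubM is not produced.
Required activator FubM is absent, so *fenM* is not transcribed.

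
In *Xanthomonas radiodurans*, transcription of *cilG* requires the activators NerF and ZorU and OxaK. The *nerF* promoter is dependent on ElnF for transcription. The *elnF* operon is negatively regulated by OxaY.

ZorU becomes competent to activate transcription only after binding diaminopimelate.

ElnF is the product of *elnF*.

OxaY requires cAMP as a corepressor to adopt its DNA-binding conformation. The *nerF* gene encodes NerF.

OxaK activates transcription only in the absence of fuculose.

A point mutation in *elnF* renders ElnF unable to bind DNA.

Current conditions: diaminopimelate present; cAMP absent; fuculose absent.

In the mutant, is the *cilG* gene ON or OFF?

OFF

ElnF is non-functional in this strain, so it has no effect.
Required activator ElnF is absent, so *nerF* is not transcribed.
So NerF is not produced.
Diaminopimelate is present, so ZorU is active.
Fuculose is absent, so OxaK is active.
Required activator NerF is absent, so *cilG* is not transcribed.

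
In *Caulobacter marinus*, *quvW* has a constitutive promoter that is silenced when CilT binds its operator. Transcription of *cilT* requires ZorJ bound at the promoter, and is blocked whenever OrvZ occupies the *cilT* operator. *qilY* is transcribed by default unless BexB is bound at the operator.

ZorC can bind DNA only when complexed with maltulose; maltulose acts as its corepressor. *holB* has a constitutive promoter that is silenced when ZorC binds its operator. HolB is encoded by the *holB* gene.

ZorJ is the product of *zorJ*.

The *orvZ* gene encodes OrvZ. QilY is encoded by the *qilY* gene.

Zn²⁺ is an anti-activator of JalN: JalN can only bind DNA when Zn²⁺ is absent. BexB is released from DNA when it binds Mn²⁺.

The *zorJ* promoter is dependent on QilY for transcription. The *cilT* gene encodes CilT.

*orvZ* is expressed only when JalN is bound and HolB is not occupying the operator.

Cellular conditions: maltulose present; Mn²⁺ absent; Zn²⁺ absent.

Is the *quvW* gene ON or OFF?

Mn²⁺ is absent, so BexB is active.
With repressor BexB bound, *qilY* is not transcribed.
So QilY is not produced.
Required activator QilY is absent, so *zorJ* is not transcribed.
So ZorJ is not produced.
Zn²⁺ is absent, so JalN is active.
Maltulose is present, so ZorC is active.
With repressor ZorC bound, *holB* is not transcribed.
So HolB is not produced.
No repressor is bound and JalN is active, so *orvZ* is transcribed.
So OrvZ is produced and active.
With repressor OrvZ bound, *cilT* is not transcribed.
So CilT is not produced.
With no repressor bound, *quvW* is transcribed.

ON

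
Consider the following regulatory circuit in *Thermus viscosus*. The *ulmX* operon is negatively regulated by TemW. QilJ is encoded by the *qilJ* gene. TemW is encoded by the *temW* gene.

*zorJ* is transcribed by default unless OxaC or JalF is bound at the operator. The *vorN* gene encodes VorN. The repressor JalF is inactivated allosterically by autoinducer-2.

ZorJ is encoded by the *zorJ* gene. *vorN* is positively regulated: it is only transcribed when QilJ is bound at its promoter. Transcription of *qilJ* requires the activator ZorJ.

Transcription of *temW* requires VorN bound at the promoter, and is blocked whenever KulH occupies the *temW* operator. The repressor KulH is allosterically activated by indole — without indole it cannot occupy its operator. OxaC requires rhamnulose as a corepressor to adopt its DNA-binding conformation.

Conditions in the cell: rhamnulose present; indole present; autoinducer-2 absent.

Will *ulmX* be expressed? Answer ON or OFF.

Rhamnulose is present, so OxaC is active.
Autoinducer-2 is absent, so JalF is active.
With repressor OxaC bound, *zorJ* is not transcribed.
So ZorJ is not produced.
Required activator ZorJ is absent, so *qilJ* is not transcribed.
So QilJ is not produced.
Required activator QilJ is absent, so *vorN* is not transcribed.
So VorN is not produced.
Indole is present, so KulH is active.
With repressor KulH bound, *temW* is not transcribed.
So TemW is not produced.
With no repressor bound, *ulmX* is transcribed.

ON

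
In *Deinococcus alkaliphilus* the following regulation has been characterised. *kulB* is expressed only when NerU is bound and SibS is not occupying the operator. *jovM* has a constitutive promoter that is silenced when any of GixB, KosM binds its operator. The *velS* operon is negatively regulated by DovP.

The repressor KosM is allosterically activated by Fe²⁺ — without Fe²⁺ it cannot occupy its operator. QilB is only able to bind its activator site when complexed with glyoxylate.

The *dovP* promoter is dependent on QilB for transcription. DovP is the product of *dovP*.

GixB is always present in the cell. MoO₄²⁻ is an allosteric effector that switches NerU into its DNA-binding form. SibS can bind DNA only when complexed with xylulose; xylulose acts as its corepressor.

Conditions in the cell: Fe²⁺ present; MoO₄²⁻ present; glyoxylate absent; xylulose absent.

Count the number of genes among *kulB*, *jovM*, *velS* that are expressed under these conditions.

2

MoO₄²⁻ is present, so NerU is active.
Xylulose is absent, so SibS is inactive.
No repressor is bound and NerU is active, so *kulB* is transcribed.
→ *kulB* is ON.
GixB is produced constitutively and is active.
Fe²⁺ is present, so KosM is active.
With repressor GixB bound, *jovM* is not transcribed.
→ *jovM* is OFF.
Glyoxylate is absent, so QilB is inactive.
Required activator QilB is absent, so *dovP* is not transcribed.
So DovP is not produced.
With no repressor bound, *velS* is transcribed.
→ *velS* is ON.
2 of the 3 genes are transcribed.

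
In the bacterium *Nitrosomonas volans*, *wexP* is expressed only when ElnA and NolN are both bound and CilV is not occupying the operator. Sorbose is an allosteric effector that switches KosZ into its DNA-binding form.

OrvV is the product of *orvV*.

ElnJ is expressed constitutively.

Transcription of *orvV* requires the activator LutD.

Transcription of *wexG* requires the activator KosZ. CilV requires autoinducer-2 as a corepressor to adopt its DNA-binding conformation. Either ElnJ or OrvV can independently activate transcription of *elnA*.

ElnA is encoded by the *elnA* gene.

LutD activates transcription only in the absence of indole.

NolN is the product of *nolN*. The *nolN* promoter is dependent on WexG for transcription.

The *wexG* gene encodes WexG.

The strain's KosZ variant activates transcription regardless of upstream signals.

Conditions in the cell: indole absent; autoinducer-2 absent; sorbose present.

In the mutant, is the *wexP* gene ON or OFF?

ON

ElnJ is produced constitutively and is active.
Indole is absent, so LutD is active.
No repressor is bound and LutD is active, so *orvV* is transcribed.
So OrvV is produced and active.
Activator ElnJ is present, so *elnA* is transcribed.
So ElnA is produced and active.
KosZ is constitutively active in this strain.
No repressor is bound and KosZ is active, so *wexG* is transcribed.
So WexG is produced and active.
No repressor is bound and WexG is active, so *nolN* is transcribed.
So NolN is produced and active.
Autoinducer-2 is absent, so CilV is inactive.
No repressor is bound and ElnA and NolN are active, so *wexP* is transcribed.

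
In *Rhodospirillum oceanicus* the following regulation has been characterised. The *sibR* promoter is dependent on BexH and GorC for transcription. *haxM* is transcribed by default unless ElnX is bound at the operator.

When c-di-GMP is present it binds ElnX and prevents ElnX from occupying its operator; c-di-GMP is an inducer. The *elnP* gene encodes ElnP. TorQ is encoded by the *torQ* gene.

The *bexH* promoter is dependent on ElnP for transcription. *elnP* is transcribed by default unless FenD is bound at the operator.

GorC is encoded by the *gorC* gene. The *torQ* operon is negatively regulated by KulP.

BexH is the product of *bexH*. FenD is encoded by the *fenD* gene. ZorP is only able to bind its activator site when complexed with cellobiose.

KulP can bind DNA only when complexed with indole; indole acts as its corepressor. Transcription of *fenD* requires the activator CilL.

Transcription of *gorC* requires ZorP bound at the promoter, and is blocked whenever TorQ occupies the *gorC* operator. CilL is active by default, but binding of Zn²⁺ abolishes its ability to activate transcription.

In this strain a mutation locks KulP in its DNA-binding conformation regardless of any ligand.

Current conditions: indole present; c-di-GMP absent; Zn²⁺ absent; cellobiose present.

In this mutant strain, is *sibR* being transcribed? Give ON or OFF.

OFF

Zn²⁺ is absent, so CilL is active.
No repressor is bound and CilL is active, so *fenD* is transcribed.
So FenD is produced and active.
With repressor FenD bound, *elnP* is not transcribed.
So ElnP is not produced.
Required activator ElnP is absent, so *bexH* is not transcribed.
So BexH is not produced.
Cellobiose is present, so ZorP is active.
KulP is constitutively active in this strain.
With repressor KulP bound, *torQ* is not transcribed.
So TorQ is not produced.
No repressor is bound and ZorP is active, so *gorC* is transcribed.
So GorC is produced and active.
Required activator BexH is absent, so *sibR* is not transcribed.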